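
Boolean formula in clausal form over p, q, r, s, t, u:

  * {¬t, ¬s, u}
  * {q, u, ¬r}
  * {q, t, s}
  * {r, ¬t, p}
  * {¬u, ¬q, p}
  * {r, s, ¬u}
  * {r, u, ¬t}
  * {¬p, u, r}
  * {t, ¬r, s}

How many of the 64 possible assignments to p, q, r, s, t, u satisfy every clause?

21

Case analysis on r and u:
  r=1, u=1: 9 of the 16 assignments to (p,q,s,t) work.
  r=1, u=0: remaining (p,q,s,t) ∈ {(0,1,0,1); (0,1,1,0); (1,1,0,1); (1,1,1,0)} — 4.
  r=0, u=1: 5 of the 16 assignments to (p,q,s,t) work.
  r=0, u=0: remaining (p,q,s,t) ∈ {(0,0,1,0); (0,1,0,0); (0,1,1,0)} — 3.
Total: 9 + 4 + 5 + 3 = 21.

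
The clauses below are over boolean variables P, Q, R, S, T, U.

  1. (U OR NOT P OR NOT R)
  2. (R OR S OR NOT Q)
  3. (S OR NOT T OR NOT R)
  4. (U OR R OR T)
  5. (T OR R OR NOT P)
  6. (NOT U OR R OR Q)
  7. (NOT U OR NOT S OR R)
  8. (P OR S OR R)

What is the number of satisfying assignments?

Split on R, then S.
  R=T, S=T: Q, T free; 3 ways for (P,U) × 2^2 = 12.
  R=T, S=F: Q free; 3 ways for (P,T,U) × 2^1 = 6.
  R=F, S=T: remaining (P,Q,T,U) ∈ {(F,F,T,F); (F,T,T,F); (T,F,T,F); (T,T,T,F)} — 4.
  R=F, S=F: remaining (P,Q,T,U) ∈ {(T,F,T,F)} — 1.
Total: 12 + 6 + 4 + 1 = 23.

23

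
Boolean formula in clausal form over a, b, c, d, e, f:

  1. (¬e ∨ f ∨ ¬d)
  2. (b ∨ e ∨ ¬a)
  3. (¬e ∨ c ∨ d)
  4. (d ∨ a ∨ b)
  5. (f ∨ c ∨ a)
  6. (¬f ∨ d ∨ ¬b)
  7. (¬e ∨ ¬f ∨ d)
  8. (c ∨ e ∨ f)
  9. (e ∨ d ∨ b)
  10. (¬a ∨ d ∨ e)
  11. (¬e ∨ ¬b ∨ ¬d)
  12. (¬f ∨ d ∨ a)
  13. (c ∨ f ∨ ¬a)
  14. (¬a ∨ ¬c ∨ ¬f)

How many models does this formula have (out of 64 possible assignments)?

15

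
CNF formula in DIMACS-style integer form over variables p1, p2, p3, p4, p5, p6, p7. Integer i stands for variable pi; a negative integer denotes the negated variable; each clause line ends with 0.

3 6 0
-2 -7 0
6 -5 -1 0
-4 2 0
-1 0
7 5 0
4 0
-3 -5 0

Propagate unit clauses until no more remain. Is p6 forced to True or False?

True

(~p1) stands alone — p1 = False.
(p4) is a unit clause: p4 = True.
(~p4 \/ p2): since p4 = True, the clause reduces to (p2). p2 = True.
(~p2 \/ ~p7) with p2 = True leaves only ~p7, so p7 = False.
(p7 \/ p5) with p7 = False leaves only p5, so p5 = True.
In (~p3 \/ ~p5), ~p5 is now false; ~p3 must hold, so p3 = False.
In (p3 \/ p6), p3 is now false; p6 must hold, so p6 = True.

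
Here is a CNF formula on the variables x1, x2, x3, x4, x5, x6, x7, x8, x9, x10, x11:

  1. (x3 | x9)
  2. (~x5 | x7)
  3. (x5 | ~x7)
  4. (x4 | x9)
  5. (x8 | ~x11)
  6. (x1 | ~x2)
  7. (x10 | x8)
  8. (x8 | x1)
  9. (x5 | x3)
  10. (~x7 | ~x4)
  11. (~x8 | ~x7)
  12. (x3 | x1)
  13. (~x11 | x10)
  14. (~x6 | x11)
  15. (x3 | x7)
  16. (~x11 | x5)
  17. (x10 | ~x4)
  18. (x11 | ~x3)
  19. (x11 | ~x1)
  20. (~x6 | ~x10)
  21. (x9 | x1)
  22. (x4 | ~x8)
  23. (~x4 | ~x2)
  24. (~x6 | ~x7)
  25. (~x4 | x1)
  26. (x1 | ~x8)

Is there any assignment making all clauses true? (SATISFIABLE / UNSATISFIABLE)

UNSATISFIABLE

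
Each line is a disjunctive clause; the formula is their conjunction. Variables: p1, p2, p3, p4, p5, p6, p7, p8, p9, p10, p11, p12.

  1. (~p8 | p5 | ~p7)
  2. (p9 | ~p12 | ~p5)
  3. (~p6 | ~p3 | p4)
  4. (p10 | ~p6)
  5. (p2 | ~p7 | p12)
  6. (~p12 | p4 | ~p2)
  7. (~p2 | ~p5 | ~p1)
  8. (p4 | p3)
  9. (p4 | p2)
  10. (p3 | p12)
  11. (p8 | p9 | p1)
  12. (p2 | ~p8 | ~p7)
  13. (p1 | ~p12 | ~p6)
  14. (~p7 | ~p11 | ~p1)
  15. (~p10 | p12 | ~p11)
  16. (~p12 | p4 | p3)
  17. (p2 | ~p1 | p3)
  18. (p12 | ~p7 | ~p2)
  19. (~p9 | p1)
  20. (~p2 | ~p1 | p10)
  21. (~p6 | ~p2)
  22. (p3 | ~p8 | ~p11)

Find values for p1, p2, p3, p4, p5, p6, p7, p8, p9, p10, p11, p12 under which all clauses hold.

p1=False  p2=True  p3=True  p4=False  p5=True  p6=False  p7=False  p8=True  p9=False  p10=False  p11=True  p12=False

p6 occurs only negated in the remaining clauses — set p6 = False.
p7 occurs only negated in the remaining clauses — set p7 = False.
Branch on p1: take p1 = False.
  then p9 is forced to False.
  then p8 is forced to True.
Try p2 = True.
For the remaining variables, p3 = True, p4 = False, p5 = True, p10 = False, p11 = True, p12 = False works.
Every clause has at least one true literal under this assignment.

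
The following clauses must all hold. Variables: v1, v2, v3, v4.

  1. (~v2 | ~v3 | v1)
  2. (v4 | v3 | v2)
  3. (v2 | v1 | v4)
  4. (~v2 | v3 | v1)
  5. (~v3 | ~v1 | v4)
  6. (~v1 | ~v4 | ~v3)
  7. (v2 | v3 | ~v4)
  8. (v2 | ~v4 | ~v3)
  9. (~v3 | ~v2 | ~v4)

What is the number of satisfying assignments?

The models are:
  v1=1 v2=1 v3=0 v4=0
  v1=1 v2=1 v3=0 v4=1
Count: 2.

2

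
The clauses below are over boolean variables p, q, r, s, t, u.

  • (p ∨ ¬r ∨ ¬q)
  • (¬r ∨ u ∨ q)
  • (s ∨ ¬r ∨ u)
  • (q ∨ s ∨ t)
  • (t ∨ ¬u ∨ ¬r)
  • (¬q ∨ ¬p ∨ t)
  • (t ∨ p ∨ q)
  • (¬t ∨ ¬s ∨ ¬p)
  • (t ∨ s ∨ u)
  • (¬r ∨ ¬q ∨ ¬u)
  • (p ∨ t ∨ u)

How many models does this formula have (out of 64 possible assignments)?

Split on t, then q.
  t=T, q=T: u free; 3 ways for (p,r,s) × 2^1 = 6.
  t=T, q=F: 9 of the 16 assignments to (p,r,s,u) work.
  t=F, q=T: remaining (p,r,s,u) ∈ {(F,F,F,T); (F,F,T,T)} — 2.
  t=F, q=F: remaining (p,r,s,u) ∈ {(T,F,T,F); (T,F,T,T)} — 2.
Total: 6 + 9 + 2 + 2 = 19.

19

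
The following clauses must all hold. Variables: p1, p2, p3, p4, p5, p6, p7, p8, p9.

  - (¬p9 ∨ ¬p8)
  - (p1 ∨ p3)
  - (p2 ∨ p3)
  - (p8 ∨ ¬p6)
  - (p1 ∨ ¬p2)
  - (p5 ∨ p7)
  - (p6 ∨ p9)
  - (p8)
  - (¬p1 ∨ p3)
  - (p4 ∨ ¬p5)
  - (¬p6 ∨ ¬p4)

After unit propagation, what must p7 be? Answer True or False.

True

(p8) stands alone — p8 = True.
(¬p8 ∨ ¬p9) with p8 = True leaves only ¬p9, so p9 = False.
In (p9 ∨ p6), p9 is now false; p6 must hold, so p6 = True.
In (¬p6 ∨ ¬p4), ¬p6 is now false; ¬p4 must hold, so p4 = False.
(¬p5 ∨ p4) with p4 = False leaves only ¬p5, so p5 = False.
(p7 ∨ p5) with p5 = False leaves only p7, so p7 = True.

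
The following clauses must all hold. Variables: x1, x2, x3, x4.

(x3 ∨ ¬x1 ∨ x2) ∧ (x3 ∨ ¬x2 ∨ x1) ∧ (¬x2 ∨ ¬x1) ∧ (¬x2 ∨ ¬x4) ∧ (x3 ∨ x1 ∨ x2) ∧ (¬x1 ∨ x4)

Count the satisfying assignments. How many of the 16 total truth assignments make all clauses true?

The models are:
  x1=F x2=F x3=T x4=F
  x1=F x2=F x3=T x4=T
  x1=F x2=T x3=T x4=F
  x1=T x2=F x3=T x4=T
That's 4 in total.

4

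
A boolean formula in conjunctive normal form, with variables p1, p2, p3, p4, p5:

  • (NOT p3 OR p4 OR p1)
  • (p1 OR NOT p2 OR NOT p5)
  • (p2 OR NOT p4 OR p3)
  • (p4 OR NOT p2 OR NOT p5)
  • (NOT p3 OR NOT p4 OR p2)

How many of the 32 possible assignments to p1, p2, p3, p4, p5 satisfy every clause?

Case analysis on p2 and p4:
  p2=1, p4=1: p3 free; 3 ways for (p1,p5) × 2^1 = 6.
  p2=1, p4=0: remaining (p1,p3,p5) ∈ {(0,0,0); (1,0,0); (1,1,0)} — 3.
  p2=0, p4=1: a clause becomes empty — 0.
  p2=0, p4=0: p5 free; 3 ways for (p1,p3) × 2^1 = 6.
Total: 6 + 3 + 0 + 6 = 15.

15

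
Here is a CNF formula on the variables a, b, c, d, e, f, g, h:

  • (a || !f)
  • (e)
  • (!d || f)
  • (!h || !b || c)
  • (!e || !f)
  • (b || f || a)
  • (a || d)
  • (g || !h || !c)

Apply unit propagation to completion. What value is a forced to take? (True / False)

(e) stands alone — e = True.
(!e || !f) with e = True leaves only !f, so f = False.
From (f || !d) and f = False: d = False.
From (d || a) and d = False: a = True.

True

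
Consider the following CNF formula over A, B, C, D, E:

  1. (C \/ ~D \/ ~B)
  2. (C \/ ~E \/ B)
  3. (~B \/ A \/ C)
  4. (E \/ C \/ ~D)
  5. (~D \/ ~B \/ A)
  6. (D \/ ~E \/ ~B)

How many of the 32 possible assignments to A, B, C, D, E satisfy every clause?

15

Split on B, then C.
  B=T, C=T: remaining (A,D,E) ∈ {(F,F,F); (T,F,F); (T,T,F); (T,T,T)} — 4.
  B=T, C=F: remaining (A,D,E) ∈ {(T,F,F)} — 1.
  B=F, C=T: A, D, E free → 2^3 = 8.
  B=F, C=F: remaining (A,D,E) ∈ {(F,F,F); (T,F,F)} — 2.
Total: 4 + 1 + 8 + 2 = 15.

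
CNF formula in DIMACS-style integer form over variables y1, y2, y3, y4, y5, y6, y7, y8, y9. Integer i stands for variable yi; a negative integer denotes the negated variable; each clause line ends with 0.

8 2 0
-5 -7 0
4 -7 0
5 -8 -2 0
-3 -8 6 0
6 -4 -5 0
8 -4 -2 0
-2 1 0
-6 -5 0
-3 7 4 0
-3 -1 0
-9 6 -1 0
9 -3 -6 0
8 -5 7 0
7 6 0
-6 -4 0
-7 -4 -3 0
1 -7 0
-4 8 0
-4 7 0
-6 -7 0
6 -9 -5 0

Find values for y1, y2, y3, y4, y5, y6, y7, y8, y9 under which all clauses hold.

y1=True, y2=True, y3=False, y4=False, y5=False, y6=True, y7=False, y8=False, y9=False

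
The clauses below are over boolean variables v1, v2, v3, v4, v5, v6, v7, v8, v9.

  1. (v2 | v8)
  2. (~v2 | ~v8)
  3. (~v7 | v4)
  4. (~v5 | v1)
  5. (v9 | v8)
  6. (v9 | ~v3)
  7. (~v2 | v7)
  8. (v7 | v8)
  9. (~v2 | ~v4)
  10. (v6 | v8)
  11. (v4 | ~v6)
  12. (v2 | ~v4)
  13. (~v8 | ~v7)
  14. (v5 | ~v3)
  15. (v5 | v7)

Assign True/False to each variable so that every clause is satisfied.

v1=1  v2=0  v3=0  v4=0  v5=1  v6=0  v7=0  v8=1  v9=1

Check each clause:
  1. (v8 | v2) — v8 is true.
  2. (~v2 | ~v8) — ~v2 is true.
  3. (v4 | ~v7) — ~v7 is true.
  4. (~v5 | v1) — v1 is true.
  5. (v9 | v8) — v8 is true.
  6. (~v3 | v9) — v9 is true.
  7. (~v2 | v7) — ~v2 is true.
  8. (v8 | v7) — v8 is true.
  9. (~v4 | ~v2) — ~v4 is true.
  10. (v8 | v6) — v8 is true.
  11. (v4 | ~v6) — ~v6 is true.
  12. (~v4 | v2) — ~v4 is true.
  13. (~v7 | ~v8) — ~v7 is true.
  14. (~v3 | v5) — ~v3 is true.
  15. (v7 | v5) — v5 is true.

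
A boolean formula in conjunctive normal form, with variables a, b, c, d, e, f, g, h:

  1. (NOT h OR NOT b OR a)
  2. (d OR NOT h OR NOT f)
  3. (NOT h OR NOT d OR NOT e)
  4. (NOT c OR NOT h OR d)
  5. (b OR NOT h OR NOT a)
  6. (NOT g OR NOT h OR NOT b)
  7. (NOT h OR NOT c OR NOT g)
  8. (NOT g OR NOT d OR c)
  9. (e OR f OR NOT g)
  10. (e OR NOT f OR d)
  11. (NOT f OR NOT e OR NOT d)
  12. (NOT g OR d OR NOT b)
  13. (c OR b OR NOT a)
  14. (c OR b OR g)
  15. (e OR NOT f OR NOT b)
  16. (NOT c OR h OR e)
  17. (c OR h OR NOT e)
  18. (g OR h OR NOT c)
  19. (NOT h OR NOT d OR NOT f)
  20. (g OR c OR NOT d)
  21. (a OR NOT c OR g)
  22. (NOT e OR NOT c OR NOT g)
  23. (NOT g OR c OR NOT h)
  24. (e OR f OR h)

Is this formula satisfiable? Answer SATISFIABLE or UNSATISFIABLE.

SATISFIABLE

Set a = True and propagate.
Set b = True and propagate.
Set c = False and propagate.
For the remaining variables, d = False, e = True, f = False, g = False, h = True works.
So a=True, b=True, c=False, d=False, e=True, f=False, g=False, h=True is a satisfying assignment.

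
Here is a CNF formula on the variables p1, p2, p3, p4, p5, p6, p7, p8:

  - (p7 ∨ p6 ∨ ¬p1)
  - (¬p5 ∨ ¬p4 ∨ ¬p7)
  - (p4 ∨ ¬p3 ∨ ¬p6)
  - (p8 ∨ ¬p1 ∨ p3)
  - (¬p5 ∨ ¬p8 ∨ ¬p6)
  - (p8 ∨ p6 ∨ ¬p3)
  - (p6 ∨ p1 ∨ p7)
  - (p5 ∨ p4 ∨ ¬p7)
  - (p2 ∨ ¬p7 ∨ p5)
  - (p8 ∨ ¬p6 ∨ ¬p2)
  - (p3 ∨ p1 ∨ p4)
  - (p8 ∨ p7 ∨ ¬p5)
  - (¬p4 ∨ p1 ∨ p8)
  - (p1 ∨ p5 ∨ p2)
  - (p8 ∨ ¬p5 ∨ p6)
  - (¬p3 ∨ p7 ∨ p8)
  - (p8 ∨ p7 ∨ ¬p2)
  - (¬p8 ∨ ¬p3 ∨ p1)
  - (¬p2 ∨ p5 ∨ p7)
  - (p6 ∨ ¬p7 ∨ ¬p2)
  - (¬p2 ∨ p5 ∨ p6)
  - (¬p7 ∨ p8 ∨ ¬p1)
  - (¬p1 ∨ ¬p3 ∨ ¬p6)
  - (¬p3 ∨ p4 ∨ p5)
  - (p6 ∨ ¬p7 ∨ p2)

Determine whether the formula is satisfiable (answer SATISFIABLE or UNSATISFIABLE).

SATISFIABLE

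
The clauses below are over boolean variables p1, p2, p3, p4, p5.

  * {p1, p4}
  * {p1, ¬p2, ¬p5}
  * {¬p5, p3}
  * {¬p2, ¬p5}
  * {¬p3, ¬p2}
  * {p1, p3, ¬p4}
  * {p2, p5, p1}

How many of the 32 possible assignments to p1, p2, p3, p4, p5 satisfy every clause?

9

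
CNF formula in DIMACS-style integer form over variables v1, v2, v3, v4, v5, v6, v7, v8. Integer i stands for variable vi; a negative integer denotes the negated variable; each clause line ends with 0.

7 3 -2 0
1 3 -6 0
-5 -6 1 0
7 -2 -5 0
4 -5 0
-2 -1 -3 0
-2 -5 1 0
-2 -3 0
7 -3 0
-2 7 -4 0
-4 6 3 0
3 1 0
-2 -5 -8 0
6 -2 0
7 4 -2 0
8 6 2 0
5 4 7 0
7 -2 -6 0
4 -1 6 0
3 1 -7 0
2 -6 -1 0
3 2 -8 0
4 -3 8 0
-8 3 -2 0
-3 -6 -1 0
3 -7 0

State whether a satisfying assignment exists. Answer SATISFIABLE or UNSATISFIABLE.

SATISFIABLE

Set v1 = False and propagate.
  then v3 is forced to True.
  then v2 is forced to False.
  then v7 is forced to True.
Branch on v4: take v4 = True.
The remaining clauses are satisfied by v5 = False, v6 = True, v8 = True.
So v1 = 0, v2 = 0, v3 = 1, v4 = 1, v5 = 0, v6 = 1, v7 = 1, v8 = 1 is a satisfying assignment.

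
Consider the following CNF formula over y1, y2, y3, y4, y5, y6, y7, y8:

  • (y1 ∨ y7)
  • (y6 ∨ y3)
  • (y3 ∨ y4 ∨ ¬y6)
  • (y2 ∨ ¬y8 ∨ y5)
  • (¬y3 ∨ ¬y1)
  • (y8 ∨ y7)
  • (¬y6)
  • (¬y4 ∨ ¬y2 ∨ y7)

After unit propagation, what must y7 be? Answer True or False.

True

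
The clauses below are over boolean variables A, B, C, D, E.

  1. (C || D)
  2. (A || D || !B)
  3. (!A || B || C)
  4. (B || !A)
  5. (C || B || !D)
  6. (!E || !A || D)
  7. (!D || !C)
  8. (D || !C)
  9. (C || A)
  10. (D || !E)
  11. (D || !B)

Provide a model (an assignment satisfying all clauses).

A=T, B=T, C=F, D=T, E=T

Check each clause:
  1. (D || C) — D is true.
  2. (A || D || !B) — A is true.
  3. (!A || B || C) — B is true.
  4. (!A || B) — B is true.
  5. (B || !D || C) — B is true.
  6. (!A || !E || D) — D is true.
  7. (!D || !C) — !C is true.
  8. (D || !C) — D is true.
  9. (A || C) — A is true.
  10. (D || !E) — D is true.
  11. (!B || D) — D is true.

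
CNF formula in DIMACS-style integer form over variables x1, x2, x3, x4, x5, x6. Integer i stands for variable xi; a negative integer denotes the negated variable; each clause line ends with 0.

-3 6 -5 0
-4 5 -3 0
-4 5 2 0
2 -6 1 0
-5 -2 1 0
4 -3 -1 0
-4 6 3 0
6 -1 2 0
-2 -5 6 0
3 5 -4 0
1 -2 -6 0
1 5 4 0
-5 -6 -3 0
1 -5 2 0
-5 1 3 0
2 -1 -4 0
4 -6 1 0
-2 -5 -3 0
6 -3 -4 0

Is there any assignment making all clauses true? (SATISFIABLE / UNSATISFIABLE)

Try x1 = True.
Branch on x2: take x2 = True.
Set x3 = False and propagate.
For the remaining variables, x4 = False, x5 = True, x6 = True works.
So x1=T, x2=T, x3=F, x4=F, x5=T, x6=T is a satisfying assignment.

SATISFIABLE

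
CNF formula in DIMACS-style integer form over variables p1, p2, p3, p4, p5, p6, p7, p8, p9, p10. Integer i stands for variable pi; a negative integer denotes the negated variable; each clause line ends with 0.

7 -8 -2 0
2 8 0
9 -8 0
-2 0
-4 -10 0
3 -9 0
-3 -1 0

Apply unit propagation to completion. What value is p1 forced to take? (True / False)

False

Unit clause (!p2) sets p2 = False.
In (p8 || p2), p2 is now false; p8 must hold, so p8 = True.
(p9 || !p8) with p8 = True leaves only p9, so p9 = True.
(!p9 || p3): since p9 = True, the clause reduces to (p3). p3 = True.
(!p1 || !p3): since p3 = True, the clause reduces to (!p1). p1 = False.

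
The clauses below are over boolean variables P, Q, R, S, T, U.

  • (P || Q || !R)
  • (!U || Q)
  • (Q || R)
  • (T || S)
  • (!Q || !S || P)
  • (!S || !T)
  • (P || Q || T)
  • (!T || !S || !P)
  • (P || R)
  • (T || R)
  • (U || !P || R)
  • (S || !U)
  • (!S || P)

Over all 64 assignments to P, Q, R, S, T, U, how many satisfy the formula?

6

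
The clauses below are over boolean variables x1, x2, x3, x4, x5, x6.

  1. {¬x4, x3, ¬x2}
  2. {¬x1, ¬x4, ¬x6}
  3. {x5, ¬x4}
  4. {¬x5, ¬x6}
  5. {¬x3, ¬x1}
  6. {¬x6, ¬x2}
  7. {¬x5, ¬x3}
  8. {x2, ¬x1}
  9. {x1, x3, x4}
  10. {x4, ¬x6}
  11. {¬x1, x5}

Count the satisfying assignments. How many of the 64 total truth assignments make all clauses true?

The models are:
  x1=F x2=F x3=F x4=T x5=T x6=F
  x1=F x2=F x3=T x4=F x5=F x6=F
  x1=F x2=T x3=T x4=F x5=F x6=F
  x1=T x2=T x3=F x4=F x5=T x6=F
That's 4 in total.

4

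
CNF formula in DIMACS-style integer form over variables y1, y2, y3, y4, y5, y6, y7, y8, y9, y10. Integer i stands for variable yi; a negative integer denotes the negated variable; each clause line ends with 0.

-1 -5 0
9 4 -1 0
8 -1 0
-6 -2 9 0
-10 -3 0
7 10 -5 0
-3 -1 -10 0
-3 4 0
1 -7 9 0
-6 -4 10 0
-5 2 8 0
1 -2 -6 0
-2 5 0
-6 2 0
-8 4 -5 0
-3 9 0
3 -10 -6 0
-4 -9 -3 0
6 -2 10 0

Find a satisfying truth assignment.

Set y1 = False and propagate.
Branch on y2: take y2 = False.
  then y6 is forced to False.
Try y3 = False.
For the remaining variables, y4 = True, y5 = False, y7 = False, y8 = False, y9 = True, y10 = True works.
Every clause has at least one true literal under this assignment.
Check each clause:
  1. (~y5 \/ ~y1) — ~y5 is true.
  2. (y4 \/ ~y1 \/ y9) — y9 is true.
  3. (~y1 \/ y8) — ~y1 is true.
  4. (~y2 \/ ~y6 \/ y9) — y9 is true.
  5. (~y10 \/ ~y3) — ~y3 is true.
  6. (y10 \/ ~y5 \/ y7) — y10 is true.
  7. (~y1 \/ ~y10 \/ ~y3) — ~y3 is true.
  8. (y4 \/ ~y3) — y4 is true.
  9. (y1 \/ ~y7 \/ y9) — ~y7 is true.
  10. (~y4 \/ y10 \/ ~y6) — y10 is true.
  11. (y8 \/ y2 \/ ~y5) — ~y5 is true.
  12. (~y2 \/ ~y6 \/ y1) — ~y6 is true.
  13. (y5 \/ ~y2) — ~y2 is true.
  14. (~y6 \/ y2) — ~y6 is true.
  15. (~y5 \/ ~y8 \/ y4) — ~y8 is true.
  16. (~y3 \/ y9) — y9 is true.
  17. (~y10 \/ y3 \/ ~y6) — ~y6 is true.
  18. (~y9 \/ ~y4 \/ ~y3) — ~y3 is true.
  19. (y6 \/ ~y2 \/ y10) — y10 is true.

y1 = False  y2 = False  y3 = False  y4 = True  y5 = False  y6 = False  y7 = False  y8 = False  y9 = True  y10 = True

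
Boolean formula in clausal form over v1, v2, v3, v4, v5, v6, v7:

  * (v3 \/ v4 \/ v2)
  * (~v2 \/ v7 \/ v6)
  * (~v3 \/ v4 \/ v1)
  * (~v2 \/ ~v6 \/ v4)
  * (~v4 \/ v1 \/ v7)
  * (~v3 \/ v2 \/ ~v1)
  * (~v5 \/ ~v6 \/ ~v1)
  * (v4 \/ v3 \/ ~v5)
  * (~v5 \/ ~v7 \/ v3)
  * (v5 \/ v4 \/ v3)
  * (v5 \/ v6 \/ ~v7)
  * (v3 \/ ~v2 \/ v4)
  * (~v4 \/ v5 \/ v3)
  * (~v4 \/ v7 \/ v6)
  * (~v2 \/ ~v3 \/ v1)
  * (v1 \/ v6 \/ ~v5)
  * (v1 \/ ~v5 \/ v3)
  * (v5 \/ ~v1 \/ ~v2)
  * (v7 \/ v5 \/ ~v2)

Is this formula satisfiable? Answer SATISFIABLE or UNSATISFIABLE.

SATISFIABLE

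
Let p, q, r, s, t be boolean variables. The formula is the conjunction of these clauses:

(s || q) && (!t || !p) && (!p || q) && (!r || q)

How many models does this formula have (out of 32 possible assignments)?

Split on q, then p.
  q=T, p=T: remaining (r,s,t) ∈ {(F,F,F); (F,T,F); (T,F,F); (T,T,F)} — 4.
  q=T, p=F: r, s, t free → 2^3 = 8.
  q=F, p=T: a clause becomes empty — 0.
  q=F, p=F: remaining (r,s,t) ∈ {(F,T,F); (F,T,T)} — 2.
Total: 4 + 8 + 0 + 2 = 14.

14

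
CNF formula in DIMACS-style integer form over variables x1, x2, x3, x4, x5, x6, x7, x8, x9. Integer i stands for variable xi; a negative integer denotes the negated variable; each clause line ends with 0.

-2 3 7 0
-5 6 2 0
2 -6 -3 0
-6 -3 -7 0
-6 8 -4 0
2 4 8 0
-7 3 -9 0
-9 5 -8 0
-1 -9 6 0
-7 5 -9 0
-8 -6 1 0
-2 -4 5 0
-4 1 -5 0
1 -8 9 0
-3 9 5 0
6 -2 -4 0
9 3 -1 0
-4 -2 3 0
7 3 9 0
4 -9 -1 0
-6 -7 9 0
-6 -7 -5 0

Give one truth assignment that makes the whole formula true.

x1 = F, x2 = T, x3 = T, x4 = F, x5 = T, x6 = F, x7 = T, x8 = F, x9 = F

Branch on x1: take x1 = False.
Try x2 = True.
Try x3 = True.
The remaining clauses are satisfied by x4 = False, x5 = True, x6 = False, x7 = True, x8 = False, x9 = False.
Every clause has at least one true literal under this assignment.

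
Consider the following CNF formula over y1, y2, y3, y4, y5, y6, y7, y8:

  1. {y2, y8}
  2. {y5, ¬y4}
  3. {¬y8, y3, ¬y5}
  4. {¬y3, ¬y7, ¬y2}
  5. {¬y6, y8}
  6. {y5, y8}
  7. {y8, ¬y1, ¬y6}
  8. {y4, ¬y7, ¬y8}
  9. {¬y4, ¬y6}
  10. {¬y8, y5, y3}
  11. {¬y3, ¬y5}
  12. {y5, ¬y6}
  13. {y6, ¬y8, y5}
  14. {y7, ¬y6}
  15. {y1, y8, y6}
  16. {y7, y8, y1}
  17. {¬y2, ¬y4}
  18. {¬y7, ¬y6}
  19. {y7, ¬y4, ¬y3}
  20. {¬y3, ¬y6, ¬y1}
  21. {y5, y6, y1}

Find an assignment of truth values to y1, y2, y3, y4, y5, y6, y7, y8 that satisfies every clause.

y1=True  y2=True  y3=False  y4=False  y5=True  y6=False  y7=False  y8=False

Check each clause:
  1. {y2, y8} — y2 is true.
  2. {y5, ¬y4} — ¬y4 is true.
  3. {¬y8, ¬y5, y3} — ¬y8 is true.
  4. {¬y3, ¬y2, ¬y7} — ¬y7 is true.
  5. {y8, ¬y6} — ¬y6 is true.
  6. {y8, y5} — y5 is true.
  7. {¬y6, ¬y1, y8} — ¬y6 is true.
  8. {¬y8, y4, ¬y7} — ¬y8 is true.
  9. {¬y6, ¬y4} — ¬y6 is true.
  10. {y3, y5, ¬y8} — ¬y8 is true.
  11. {¬y5, ¬y3} — ¬y3 is true.
  12. {¬y6, y5} — ¬y6 is true.
  13. {¬y8, y5, y6} — ¬y8 is true.
  14. {¬y6, y7} — ¬y6 is true.
  15. {y8, y6, y1} — y1 is true.
  16. {y1, y8, y7} — y1 is true.
  17. {¬y4, ¬y2} — ¬y4 is true.
  18. {¬y7, ¬y6} — ¬y7 is true.
  19. {¬y4, y7, ¬y3} — ¬y4 is true.
  20. {¬y1, ¬y3, ¬y6} — ¬y6 is true.
  21. {y1, y6, y5} — y1 is true.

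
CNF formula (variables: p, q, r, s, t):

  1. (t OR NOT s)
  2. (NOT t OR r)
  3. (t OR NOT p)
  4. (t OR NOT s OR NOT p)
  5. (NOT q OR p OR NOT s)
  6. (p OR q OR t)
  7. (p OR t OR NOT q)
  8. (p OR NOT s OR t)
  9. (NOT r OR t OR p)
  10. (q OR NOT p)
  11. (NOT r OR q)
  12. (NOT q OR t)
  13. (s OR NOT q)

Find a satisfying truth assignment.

Set p = True and propagate.
  then t is forced to True.
  then r is forced to True.
  then q is forced to True.
  then s is forced to True.

p=True, q=True, r=True, s=True, t=True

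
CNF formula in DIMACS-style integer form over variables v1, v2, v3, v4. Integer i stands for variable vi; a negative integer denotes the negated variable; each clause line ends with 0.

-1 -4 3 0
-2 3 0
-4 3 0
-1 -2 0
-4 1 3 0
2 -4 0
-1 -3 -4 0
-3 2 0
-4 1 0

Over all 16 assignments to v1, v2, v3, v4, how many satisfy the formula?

3

The models are:
  v1=F v2=F v3=F v4=F
  v1=F v2=T v3=T v4=F
  v1=T v2=F v3=F v4=F
That's 3 in total.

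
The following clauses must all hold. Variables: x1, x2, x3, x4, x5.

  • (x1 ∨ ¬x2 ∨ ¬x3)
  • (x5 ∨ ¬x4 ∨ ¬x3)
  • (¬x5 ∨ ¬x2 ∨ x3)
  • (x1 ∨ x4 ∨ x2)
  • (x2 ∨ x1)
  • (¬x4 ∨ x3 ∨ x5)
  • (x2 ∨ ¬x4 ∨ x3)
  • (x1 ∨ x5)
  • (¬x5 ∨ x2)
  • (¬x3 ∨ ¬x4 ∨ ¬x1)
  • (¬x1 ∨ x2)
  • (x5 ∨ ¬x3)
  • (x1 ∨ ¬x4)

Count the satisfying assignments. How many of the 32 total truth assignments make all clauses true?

Satisfying assignments:
  x1=1 x2=1 x3=0 x4=0 x5=0
  x1=1 x2=1 x3=1 x4=0 x5=1
That's 2 in total.

2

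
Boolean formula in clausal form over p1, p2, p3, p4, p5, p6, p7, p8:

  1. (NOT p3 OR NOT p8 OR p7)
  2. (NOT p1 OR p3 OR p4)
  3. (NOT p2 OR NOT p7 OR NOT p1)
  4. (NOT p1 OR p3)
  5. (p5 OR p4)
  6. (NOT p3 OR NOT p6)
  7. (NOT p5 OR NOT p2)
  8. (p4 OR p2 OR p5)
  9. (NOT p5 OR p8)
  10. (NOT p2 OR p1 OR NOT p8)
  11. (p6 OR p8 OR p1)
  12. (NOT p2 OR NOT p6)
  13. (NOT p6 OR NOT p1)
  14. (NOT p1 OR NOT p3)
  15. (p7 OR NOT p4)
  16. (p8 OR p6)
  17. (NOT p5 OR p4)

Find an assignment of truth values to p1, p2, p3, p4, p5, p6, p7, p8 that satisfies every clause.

p1=False, p2=False, p3=False, p4=True, p5=True, p6=True, p7=True, p8=True

Check each clause:
  1. (NOT p8 OR NOT p3 OR p7) — NOT p3 is true.
  2. (p3 OR NOT p1 OR p4) — p4 is true.
  3. (NOT p2 OR NOT p7 OR NOT p1) — NOT p1 is true.
  4. (p3 OR NOT p1) — NOT p1 is true.
  5. (p5 OR p4) — p4 is true.
  6. (NOT p3 OR NOT p6) — NOT p3 is true.
  7. (NOT p5 OR NOT p2) — NOT p2 is true.
  8. (p5 OR p2 OR p4) — p4 is true.
  9. (p8 OR NOT p5) — p8 is true.
  10. (p1 OR NOT p2 OR NOT p8) — NOT p2 is true.
  11. (p6 OR p1 OR p8) — p8 is true.
  12. (NOT p6 OR NOT p2) — NOT p2 is true.
  13. (NOT p1 OR NOT p6) — NOT p1 is true.
  14. (NOT p1 OR NOT p3) — NOT p3 is true.
  15. (p7 OR NOT p4) — p7 is true.
  16. (p6 OR p8) — p8 is true.
  17. (p4 OR NOT p5) — p4 is true.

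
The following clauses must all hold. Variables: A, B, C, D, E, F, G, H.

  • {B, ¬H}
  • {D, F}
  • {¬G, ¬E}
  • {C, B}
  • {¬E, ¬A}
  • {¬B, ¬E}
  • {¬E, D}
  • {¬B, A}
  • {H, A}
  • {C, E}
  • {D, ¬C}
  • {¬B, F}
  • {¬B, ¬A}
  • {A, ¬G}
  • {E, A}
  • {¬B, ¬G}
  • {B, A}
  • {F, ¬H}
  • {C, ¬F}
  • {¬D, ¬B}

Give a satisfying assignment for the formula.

A=True  B=False  C=True  D=True  E=False  F=True  G=False  H=False

Pure literal: G appears only negated; assign G = False.
Branch on A: take A = True.
  then E is forced to False.
  then C is forced to True.
  then D is forced to True.
  then B is forced to False.
  then H is forced to False.
F is now unconstrained; take F = True.
Check each clause:
  1. {B, ¬H} — ¬H is true.
  2. {D, F} — D is true.
  3. {¬G, ¬E} — ¬G is true.
  4. {B, C} — C is true.
  5. {¬A, ¬E} — ¬E is true.
  6. {¬E, ¬B} — ¬E is true.
  7. {D, ¬E} — ¬E is true.
  8. {¬B, A} — A is true.
  9. {H, A} — A is true.
  10. {E, C} — C is true.
  11. {D, ¬C} — D is true.
  12. {¬B, F} — ¬B is true.
  13. {¬B, ¬A} — ¬B is true.
  14. {A, ¬G} — ¬G is true.
  15. {A, E} — A is true.
  16. {¬G, ¬B} — ¬G is true.
  17. {A, B} — A is true.
  18. {¬H, F} — ¬H is true.
  19. {C, ¬F} — C is true.
  20. {¬B, ¬D} — ¬B is true.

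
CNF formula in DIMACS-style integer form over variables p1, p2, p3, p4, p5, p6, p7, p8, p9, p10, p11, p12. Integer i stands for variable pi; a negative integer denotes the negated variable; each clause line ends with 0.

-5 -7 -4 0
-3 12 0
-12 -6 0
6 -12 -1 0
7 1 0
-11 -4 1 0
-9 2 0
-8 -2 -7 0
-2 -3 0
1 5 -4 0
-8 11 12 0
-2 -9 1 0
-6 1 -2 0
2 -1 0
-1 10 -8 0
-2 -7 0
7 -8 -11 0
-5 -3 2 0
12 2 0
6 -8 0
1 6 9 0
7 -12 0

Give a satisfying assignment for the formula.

p1=1, p2=1, p3=0, p4=0, p5=1, p6=1, p7=0, p8=0, p9=0, p10=0, p11=1, p12=0

Check each clause:
  1. (~p5 | ~p7 | ~p4) — ~p7 is true.
  2. (p12 | ~p3) — ~p3 is true.
  3. (~p12 | ~p6) — ~p12 is true.
  4. (~p12 | ~p1 | p6) — ~p12 is true.
  5. (p7 | p1) — p1 is true.
  6. (p1 | ~p11 | ~p4) — p1 is true.
  7. (p2 | ~p9) — p2 is true.
  8. (~p2 | ~p7 | ~p8) — ~p8 is true.
  9. (~p2 | ~p3) — ~p3 is true.
  10. (p5 | p1 | ~p4) — p1 is true.
  11. (~p8 | p12 | p11) — ~p8 is true.
  12. (~p9 | ~p2 | p1) — p1 is true.
  13. (p1 | ~p6 | ~p2) — p1 is true.
  14. (~p1 | p2) — p2 is true.
  15. (~p1 | p10 | ~p8) — ~p8 is true.
  16. (~p2 | ~p7) — ~p7 is true.
  17. (~p8 | ~p11 | p7) — ~p8 is true.
  18. (~p5 | ~p3 | p2) — p2 is true.
  19. (p2 | p12) — p2 is true.
  20. (p6 | ~p8) — ~p8 is true.
  21. (p9 | p6 | p1) — p1 is true.
  22. (p7 | ~p12) — ~p12 is true.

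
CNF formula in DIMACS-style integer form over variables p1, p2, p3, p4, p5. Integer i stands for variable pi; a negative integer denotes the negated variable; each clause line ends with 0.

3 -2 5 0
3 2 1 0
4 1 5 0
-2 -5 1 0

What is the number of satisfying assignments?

18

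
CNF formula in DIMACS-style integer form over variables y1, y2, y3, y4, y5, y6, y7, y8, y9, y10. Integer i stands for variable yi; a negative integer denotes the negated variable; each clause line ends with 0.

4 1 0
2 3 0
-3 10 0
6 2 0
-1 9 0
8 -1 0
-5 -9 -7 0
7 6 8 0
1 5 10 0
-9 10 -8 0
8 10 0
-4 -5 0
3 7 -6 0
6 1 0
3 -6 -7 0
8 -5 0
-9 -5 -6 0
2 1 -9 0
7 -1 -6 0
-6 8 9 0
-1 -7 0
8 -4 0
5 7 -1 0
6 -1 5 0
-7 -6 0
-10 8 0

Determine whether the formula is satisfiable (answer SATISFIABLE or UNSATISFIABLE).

SATISFIABLE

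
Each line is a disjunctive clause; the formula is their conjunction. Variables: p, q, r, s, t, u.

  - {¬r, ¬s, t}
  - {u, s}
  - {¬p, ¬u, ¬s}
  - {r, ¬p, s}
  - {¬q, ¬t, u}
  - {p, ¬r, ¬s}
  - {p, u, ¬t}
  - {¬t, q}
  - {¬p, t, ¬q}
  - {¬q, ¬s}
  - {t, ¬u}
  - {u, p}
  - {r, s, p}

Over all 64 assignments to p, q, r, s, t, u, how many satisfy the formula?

3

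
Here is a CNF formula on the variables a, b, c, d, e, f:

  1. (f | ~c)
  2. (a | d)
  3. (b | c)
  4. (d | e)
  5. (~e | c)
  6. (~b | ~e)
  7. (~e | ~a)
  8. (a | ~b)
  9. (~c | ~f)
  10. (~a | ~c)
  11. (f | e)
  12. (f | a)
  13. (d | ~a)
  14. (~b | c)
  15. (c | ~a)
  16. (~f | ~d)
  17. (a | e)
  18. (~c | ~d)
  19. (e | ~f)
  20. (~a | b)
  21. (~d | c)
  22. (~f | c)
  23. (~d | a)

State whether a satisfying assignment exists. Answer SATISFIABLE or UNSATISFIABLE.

UNSATISFIABLE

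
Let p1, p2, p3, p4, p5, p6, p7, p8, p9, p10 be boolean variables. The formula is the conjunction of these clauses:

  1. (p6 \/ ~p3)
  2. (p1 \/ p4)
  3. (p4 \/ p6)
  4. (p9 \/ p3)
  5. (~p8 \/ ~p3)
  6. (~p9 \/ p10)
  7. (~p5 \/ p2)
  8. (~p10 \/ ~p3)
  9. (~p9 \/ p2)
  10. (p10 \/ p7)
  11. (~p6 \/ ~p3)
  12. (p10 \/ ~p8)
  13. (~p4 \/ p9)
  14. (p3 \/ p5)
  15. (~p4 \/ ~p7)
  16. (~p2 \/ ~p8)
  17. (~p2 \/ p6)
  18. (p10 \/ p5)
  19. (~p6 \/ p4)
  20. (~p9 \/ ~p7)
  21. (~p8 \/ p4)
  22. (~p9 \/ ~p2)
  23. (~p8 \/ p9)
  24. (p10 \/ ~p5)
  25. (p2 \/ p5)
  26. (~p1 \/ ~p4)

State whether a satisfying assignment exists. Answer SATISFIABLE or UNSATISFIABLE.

p4 = True:
  propagation gives p9=True, p10=True, p3=False, p2=True; an empty clause results — contradiction.
p4 = False:
  propagation gives p1=True, p6=True; an empty clause results — contradiction.
Every branch closes, so no satisfying assignment exists.

UNSATISFIABLE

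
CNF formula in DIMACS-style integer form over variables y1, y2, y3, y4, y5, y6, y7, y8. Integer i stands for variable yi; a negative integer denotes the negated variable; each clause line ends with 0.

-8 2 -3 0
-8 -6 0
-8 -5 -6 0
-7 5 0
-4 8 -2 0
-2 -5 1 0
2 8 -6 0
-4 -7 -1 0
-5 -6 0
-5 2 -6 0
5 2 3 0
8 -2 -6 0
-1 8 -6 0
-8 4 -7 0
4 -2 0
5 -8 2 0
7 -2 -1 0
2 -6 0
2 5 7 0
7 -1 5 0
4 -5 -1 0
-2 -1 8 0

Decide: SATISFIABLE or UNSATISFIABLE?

SATISFIABLE

y6 occurs only negated in the remaining clauses — set y6 = False.
Set y1 = False and propagate.
Try y2 = False.
For the remaining variables, y3 = False, y4 = True, y5 = True, y7 = False, y8 = True works.
Every clause has at least one true literal under this assignment.
So y1 = False, y2 = False, y3 = False, y4 = True, y5 = True, y6 = False, y7 = False, y8 = True is a satisfying assignment.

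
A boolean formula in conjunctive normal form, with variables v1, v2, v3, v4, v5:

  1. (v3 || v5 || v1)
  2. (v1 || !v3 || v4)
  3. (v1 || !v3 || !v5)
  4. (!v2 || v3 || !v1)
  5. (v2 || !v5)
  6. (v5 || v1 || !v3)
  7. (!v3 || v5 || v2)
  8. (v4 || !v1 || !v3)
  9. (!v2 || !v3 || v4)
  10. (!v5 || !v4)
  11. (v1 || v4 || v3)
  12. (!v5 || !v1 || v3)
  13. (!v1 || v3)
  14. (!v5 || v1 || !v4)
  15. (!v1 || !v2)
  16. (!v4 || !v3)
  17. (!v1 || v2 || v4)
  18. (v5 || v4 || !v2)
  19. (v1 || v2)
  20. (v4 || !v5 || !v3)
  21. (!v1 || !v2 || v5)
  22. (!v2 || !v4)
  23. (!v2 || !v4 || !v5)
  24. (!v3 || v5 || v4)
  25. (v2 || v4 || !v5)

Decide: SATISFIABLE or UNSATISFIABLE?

UNSATISFIABLE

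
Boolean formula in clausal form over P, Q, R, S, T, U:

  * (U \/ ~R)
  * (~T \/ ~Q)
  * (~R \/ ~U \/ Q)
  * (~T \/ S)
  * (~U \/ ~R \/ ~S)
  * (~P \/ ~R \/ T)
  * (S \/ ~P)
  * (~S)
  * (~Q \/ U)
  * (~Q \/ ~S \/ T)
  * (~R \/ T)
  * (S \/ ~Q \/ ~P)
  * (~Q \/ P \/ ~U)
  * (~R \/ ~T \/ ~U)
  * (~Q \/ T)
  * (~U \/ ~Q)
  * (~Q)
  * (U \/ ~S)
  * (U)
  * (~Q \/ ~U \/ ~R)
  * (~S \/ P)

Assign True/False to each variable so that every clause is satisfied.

P = False, Q = False, R = False, S = False, T = False, U = True

Unit propagation: (~S) forces S = False.
(~T) is a unit clause, so T = False.
(~P) is a unit clause, so P = False.
(~R) is a unit clause, so R = False.
Unit propagation: (~Q) forces Q = False.
The clause (U) is unit: U must be True.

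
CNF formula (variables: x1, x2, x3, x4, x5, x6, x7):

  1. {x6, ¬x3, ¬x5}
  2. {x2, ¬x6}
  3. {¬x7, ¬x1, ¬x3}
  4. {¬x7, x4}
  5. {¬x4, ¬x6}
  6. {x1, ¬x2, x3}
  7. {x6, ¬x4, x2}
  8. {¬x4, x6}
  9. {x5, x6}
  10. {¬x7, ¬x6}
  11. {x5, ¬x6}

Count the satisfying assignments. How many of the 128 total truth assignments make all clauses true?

Satisfying assignments:
  x1=F x2=F x3=F x4=F x5=T x6=F x7=F
  x1=F x2=T x3=T x4=F x5=T x6=T x7=F
  x1=T x2=F x3=F x4=F x5=T x6=F x7=F
  x1=T x2=T x3=F x4=F x5=T x6=F x7=F
  x1=T x2=T x3=F x4=F x5=T x6=T x7=F
  x1=T x2=T x3=T x4=F x5=T x6=T x7=F
Count: 6.

6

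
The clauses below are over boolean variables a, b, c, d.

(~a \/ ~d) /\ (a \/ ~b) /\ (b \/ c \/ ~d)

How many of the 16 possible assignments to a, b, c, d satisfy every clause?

Split on a, then b.
  a=1, b=1: remaining (c,d) ∈ {(0,0); (1,0)} — 2.
  a=1, b=0: remaining (c,d) ∈ {(0,0); (1,0)} — 2.
  a=0, b=1: a clause becomes empty — 0.
  a=0, b=0: remaining (c,d) ∈ {(0,0); (1,0); (1,1)} — 3.
Total: 2 + 2 + 0 + 3 = 7.

7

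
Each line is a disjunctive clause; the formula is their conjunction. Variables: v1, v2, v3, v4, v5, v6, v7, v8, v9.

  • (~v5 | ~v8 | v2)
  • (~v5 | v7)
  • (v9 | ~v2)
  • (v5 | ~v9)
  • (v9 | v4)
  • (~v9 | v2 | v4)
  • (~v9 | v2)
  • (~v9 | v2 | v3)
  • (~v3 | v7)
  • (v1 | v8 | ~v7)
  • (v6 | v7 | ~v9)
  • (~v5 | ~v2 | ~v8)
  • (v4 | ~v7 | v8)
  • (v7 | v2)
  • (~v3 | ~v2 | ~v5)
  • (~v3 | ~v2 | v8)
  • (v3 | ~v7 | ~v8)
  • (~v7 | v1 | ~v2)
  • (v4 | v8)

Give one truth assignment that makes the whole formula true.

v1 occurs only positively in the remaining clauses — set v1 = True.
v4 occurs only positively in the remaining clauses — set v4 = True.
Try v2 = False.
  then v9 is forced to False.
  then v7 is forced to True.
For the remaining variables, v3 = False, v5 = True, v6 = False, v8 = False works.
Check each clause:
  1. (~v8 | ~v5 | v2) — ~v8 is true.
  2. (v7 | ~v5) — v7 is true.
  3. (~v2 | v9) — ~v2 is true.
  4. (~v9 | v5) — v5 is true.
  5. (v4 | v9) — v4 is true.
  6. (v2 | ~v9 | v4) — v4 is true.
  7. (v2 | ~v9) — ~v9 is true.
  8. (v3 | ~v9 | v2) — ~v9 is true.
  9. (v7 | ~v3) — ~v3 is true.
  10. (v1 | ~v7 | v8) — v1 is true.
  11. (v7 | ~v9 | v6) — v7 is true.
  12. (~v8 | ~v5 | ~v2) — ~v8 is true.
  13. (v8 | ~v7 | v4) — v4 is true.
  14. (v2 | v7) — v7 is true.
  15. (~v3 | ~v2 | ~v5) — ~v3 is true.
  16. (~v3 | ~v2 | v8) — ~v3 is true.
  17. (v3 | ~v8 | ~v7) — ~v8 is true.
  18. (~v7 | ~v2 | v1) — v1 is true.
  19. (v8 | v4) — v4 is true.

v1=True, v2=False, v3=False, v4=True, v5=True, v6=False, v7=True, v8=False, v9=False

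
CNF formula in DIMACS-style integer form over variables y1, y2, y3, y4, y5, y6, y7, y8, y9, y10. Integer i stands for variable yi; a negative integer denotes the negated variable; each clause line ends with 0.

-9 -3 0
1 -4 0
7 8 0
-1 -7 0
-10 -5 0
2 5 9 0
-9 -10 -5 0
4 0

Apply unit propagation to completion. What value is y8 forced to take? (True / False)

(y4) is a unit clause: y4 = True.
In (y1 OR NOT y4), NOT y4 is now false; y1 must hold, so y1 = True.
(NOT y7 OR NOT y1): since y1 = True, the clause reduces to (NOT y7). y7 = False.
(y7 OR y8) with y7 = False leaves only y8, so y8 = True.

True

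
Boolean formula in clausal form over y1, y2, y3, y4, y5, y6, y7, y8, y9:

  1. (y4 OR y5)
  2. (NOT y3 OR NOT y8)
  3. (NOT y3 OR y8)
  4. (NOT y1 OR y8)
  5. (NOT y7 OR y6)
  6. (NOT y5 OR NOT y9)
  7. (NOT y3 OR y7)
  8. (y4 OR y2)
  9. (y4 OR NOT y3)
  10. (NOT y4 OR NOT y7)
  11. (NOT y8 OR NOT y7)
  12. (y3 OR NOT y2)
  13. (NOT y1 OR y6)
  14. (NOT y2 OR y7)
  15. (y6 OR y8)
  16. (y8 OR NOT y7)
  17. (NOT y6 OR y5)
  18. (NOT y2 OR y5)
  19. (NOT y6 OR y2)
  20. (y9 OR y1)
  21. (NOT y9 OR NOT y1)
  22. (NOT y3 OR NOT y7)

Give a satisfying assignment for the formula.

y1=F, y2=F, y3=F, y4=T, y5=F, y6=F, y7=F, y8=T, y9=T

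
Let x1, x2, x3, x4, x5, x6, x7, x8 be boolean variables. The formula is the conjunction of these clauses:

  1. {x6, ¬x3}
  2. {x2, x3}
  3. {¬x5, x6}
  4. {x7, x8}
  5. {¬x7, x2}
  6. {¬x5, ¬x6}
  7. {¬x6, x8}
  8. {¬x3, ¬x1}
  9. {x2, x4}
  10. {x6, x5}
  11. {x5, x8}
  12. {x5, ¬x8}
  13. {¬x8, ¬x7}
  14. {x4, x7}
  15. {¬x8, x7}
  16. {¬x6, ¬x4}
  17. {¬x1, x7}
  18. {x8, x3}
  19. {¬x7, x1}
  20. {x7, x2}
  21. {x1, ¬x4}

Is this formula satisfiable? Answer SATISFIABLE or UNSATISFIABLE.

UNSATISFIABLE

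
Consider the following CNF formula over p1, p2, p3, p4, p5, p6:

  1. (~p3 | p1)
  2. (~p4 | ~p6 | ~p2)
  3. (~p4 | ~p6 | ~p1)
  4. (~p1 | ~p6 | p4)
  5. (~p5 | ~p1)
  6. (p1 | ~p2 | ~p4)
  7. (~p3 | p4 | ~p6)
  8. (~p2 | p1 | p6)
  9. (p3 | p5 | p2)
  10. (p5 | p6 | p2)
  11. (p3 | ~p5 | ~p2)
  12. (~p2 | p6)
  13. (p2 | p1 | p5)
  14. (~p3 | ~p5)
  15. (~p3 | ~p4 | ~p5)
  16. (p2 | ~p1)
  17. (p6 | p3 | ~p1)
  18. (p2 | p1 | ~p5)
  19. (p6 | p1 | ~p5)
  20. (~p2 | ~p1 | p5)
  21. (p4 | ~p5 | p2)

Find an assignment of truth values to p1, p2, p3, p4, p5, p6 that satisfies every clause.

Set p1 = False and propagate.
  then p3 is forced to False.
Branch on p2: take p2 = True.
  then p4 is forced to False.
  then p6 is forced to True.
  then p5 is forced to False.

p1 = F, p2 = T, p3 = F, p4 = F, p5 = F, p6 = T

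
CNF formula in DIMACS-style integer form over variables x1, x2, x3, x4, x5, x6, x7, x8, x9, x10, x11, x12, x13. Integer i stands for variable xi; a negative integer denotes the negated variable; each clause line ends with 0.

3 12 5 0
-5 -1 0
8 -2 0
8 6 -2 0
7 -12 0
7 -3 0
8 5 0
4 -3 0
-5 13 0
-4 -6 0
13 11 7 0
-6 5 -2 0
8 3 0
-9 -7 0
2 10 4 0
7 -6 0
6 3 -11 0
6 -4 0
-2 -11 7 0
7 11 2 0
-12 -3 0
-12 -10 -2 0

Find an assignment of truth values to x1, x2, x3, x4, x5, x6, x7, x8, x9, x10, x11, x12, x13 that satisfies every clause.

x1=F, x2=F, x3=F, x4=F, x5=T, x6=F, x7=T, x8=T, x9=F, x10=T, x11=F, x12=T, x13=T

Pure literal: x1 appears only negated; assign x1 = False.
Pure literal: x8 appears only positively; assign x8 = True.
Set x2 = False and propagate.
For the remaining variables, x3 = False, x4 = False, x5 = True, x6 = False, x7 = True, x9 = False, x10 = True, x11 = False, x12 = True, x13 = True works.
Check each clause:
  1. (x12 OR x5 OR x3) — x12 is true.
  2. (NOT x1 OR NOT x5) — NOT x1 is true.
  3. (x8 OR NOT x2) — x8 is true.
  4. (NOT x2 OR x6 OR x8) — x8 is true.
  5. (x7 OR NOT x12) — x7 is true.
  6. (NOT x3 OR x7) — NOT x3 is true.
  7. (x5 OR x8) — x8 is true.
  8. (NOT x3 OR x4) — NOT x3 is true.
  9. (NOT x5 OR x13) — x13 is true.
  10. (NOT x6 OR NOT x4) — NOT x6 is true.
  11. (x13 OR x7 OR x11) — x13 is true.
  12. (NOT x6 OR x5 OR NOT x2) — NOT x6 is true.
  13. (x3 OR x8) — x8 is true.
  14. (NOT x7 OR NOT x9) — NOT x9 is true.
  15. (x2 OR x4 OR x10) — x10 is true.
  16. (NOT x6 OR x7) — NOT x6 is true.
  17. (NOT x11 OR x6 OR x3) — NOT x11 is true.
  18. (x6 OR NOT x4) — NOT x4 is true.
  19. (NOT x2 OR NOT x11 OR x7) — NOT x11 is true.
  20. (x2 OR x7 OR x11) — x7 is true.
  21. (NOT x3 OR NOT x12) — NOT x3 is true.
  22. (NOT x10 OR NOT x2 OR NOT x12) — NOT x2 is true.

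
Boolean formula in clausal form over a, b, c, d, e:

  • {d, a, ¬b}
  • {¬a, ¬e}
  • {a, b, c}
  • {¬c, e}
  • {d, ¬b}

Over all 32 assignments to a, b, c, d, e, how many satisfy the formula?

8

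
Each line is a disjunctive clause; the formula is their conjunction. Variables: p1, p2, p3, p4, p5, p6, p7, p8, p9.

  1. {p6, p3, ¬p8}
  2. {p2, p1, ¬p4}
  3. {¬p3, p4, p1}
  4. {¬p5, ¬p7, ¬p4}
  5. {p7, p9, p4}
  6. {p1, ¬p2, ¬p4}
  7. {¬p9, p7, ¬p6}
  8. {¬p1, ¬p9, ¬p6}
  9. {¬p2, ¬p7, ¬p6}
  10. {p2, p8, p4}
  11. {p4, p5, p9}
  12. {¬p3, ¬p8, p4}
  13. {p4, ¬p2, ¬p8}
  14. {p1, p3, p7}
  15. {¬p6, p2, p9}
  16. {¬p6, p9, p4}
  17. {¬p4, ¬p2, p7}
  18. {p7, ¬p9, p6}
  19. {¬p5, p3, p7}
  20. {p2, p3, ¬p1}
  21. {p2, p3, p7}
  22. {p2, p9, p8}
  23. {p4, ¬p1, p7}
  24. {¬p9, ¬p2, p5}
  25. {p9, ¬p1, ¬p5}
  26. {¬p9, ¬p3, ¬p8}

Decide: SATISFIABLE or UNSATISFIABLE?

Branch on p1: take p1 = True.
Branch on p2: take p2 = False.
  then p3 is forced to True.
Branch on p4: take p4 = True.
The remaining clauses are satisfied by p5 = False, p6 = False, p7 = True, p8 = True, p9 = False.
So p1=T, p2=F, p3=T, p4=T, p5=F, p6=F, p7=T, p8=T, p9=F is a satisfying assignment.

SATISFIABLE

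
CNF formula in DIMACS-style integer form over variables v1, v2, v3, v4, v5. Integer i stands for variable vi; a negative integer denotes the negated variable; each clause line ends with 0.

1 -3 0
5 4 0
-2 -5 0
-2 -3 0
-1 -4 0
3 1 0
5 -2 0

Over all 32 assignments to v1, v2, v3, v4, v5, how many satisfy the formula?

Satisfying assignments:
  v1=1 v2=0 v3=0 v4=0 v5=1
  v1=1 v2=0 v3=1 v4=0 v5=1
That's 2 in total.

2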